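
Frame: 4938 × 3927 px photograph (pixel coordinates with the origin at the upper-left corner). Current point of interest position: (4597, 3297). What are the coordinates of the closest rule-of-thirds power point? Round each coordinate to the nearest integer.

x = 3292 px, y = 2618 px

Third lines: x ∈ {1646, 3292}, y ∈ {1309, 2618}.
4597 is closer to x = 3292; 3297 is closer to y = 2618.
So the nearest intersection is the lower-right power point.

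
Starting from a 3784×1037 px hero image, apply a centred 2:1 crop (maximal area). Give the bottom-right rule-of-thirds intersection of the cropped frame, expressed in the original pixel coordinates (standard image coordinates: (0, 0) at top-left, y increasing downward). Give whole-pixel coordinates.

3784/1037 > 2/1, so the 2:1 crop keeps the full height 1037 and trims width to 1037 × 2/1 = 2074.00 px.
Left offset = (3784 − 2074.00)/2 = 855.00 px; top offset = 0.
Bottom-right is two-thirds across and two-thirds down within the crop:
x = 855.00 + 2 × 2074.00/3 ≈ 2238; y = 0.00 + 2 × 1037.00/3 ≈ 691.

x = 2238 px, y = 691 px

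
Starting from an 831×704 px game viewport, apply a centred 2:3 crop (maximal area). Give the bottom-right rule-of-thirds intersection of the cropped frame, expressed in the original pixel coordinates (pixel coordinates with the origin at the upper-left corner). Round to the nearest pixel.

(494, 469)

831/704 > 2/3, so the 2:3 crop keeps the full height 704 and trims width to 704 × 2/3 = 469.33 px.
Left offset = (831 − 469.33)/2 = 180.83 px; top offset = 0.
Bottom-right is two-thirds across and two-thirds down within the crop:
x = 180.83 + 2 × 469.33/3 ≈ 494; y = 0.00 + 2 × 704.00/3 ≈ 469.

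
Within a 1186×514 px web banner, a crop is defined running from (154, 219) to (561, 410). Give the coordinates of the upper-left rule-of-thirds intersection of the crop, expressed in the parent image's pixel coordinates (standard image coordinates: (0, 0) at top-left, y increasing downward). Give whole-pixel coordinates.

x = 290 px, y = 283 px

Crop width = 561 − 154 = 407 px; one third is 135.67 px.
Crop height = 410 − 219 = 191 px; one third is 63.67 px.
The upper-left point is one-third across and one-third down within the crop:
x = 154 + 1 × 135.67 ≈ 290; y = 219 + 1 × 63.67 ≈ 283.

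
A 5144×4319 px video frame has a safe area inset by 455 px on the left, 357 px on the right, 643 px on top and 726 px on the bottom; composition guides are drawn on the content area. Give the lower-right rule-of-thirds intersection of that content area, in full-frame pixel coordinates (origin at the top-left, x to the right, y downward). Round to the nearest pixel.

Content width = 5144 − 455 − 357 = 4332 px; content height = 4319 − 643 − 726 = 2950 px.
Lower-right is two-thirds across and two-thirds down within the content area.
x = 455 + 2 × 4332/3 = 455 + 2888.00 ≈ 3343
y = 643 + 2 × 2950/3 = 643 + 1966.67 ≈ 2610

(3343, 2610)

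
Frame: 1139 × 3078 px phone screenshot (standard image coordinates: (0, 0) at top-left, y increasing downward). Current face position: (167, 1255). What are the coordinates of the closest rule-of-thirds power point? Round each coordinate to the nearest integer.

x = 380 px, y = 1026 px

Third lines: x ∈ {380, 759}, y ∈ {1026, 2052}.
167 is closer to x = 380; 1255 is closer to y = 1026.
So the nearest intersection is the upper-left power point.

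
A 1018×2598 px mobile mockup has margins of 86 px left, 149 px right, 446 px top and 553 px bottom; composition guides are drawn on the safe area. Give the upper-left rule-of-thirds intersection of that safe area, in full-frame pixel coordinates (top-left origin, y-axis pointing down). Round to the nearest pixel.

(347, 979)

Content width = 1018 − 86 − 149 = 783 px; content height = 2598 − 446 − 553 = 1599 px.
Upper-left is one-third across and one-third down within the safe area.
x = 86 + 1 × 783/3 = 86 + 261.00 ≈ 347
y = 446 + 1 × 1599/3 = 446 + 533.00 ≈ 979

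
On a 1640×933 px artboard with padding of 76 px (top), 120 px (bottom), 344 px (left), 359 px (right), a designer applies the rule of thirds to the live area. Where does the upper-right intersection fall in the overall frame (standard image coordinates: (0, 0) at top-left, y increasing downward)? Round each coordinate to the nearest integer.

x = 969 px, y = 322 px

Content width = 1640 − 344 − 359 = 937 px; content height = 933 − 76 − 120 = 737 px.
Upper-right is two-thirds across and one-third down within the live area.
x = 344 + 2 × 937/3 = 344 + 624.67 ≈ 969
y = 76 + 1 × 737/3 = 76 + 245.67 ≈ 322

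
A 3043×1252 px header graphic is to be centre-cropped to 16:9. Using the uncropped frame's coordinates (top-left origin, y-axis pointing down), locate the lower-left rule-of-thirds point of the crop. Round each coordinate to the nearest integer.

x = 1151 px, y = 835 px

3043/1252 > 16/9, so the 16:9 crop keeps the full height 1252 and trims width to 1252 × 16/9 = 2225.78 px.
Left offset = (3043 − 2225.78)/2 = 408.61 px; top offset = 0.
Lower-left is one-third across and two-thirds down within the crop:
x = 408.61 + 1 × 2225.78/3 ≈ 1151; y = 0.00 + 2 × 1252.00/3 ≈ 835.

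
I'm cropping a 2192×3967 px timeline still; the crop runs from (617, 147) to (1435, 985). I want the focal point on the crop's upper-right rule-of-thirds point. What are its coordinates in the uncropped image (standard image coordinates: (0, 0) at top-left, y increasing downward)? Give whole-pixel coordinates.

x = 1162 px, y = 426 px

Crop width = 1435 − 617 = 818 px; one third is 272.67 px.
Crop height = 985 − 147 = 838 px; one third is 279.33 px.
The upper-right point is two-thirds across and one-third down within the crop:
x = 617 + 2 × 272.67 ≈ 1162; y = 147 + 1 × 279.33 ≈ 426.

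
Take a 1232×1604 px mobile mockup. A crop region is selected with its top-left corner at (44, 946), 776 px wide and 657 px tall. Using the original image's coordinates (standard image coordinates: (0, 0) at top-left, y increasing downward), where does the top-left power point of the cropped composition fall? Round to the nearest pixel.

One third of the crop width 776 is 258.67 px.
One third of the crop height 657 is 219.00 px.
The top-left point is one-third across and one-third down within the crop:
x = 44 + 1 × 258.67 ≈ 303; y = 946 + 1 × 219.00 ≈ 1165.

x = 303 px, y = 1165 px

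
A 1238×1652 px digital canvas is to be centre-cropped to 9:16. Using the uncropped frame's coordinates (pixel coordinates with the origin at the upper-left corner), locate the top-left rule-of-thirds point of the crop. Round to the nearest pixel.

x = 464 px, y = 551 px

1238/1652 > 9/16, so the 9:16 crop keeps the full height 1652 and trims width to 1652 × 9/16 = 929.25 px.
Left offset = (1238 − 929.25)/2 = 154.38 px; top offset = 0.
Top-left is one-third across and one-third down within the crop:
x = 154.38 + 1 × 929.25/3 ≈ 464; y = 0.00 + 1 × 1652.00/3 ≈ 551.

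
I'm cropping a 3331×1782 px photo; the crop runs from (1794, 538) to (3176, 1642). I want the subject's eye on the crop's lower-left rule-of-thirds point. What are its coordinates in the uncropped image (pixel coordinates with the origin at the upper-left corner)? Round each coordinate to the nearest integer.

(2255, 1274)

Crop width = 3176 − 1794 = 1382 px; one third is 460.67 px.
Crop height = 1642 − 538 = 1104 px; one third is 368.00 px.
The lower-left point is one-third across and two-thirds down within the crop:
x = 1794 + 1 × 460.67 ≈ 2255; y = 538 + 2 × 368.00 ≈ 1274.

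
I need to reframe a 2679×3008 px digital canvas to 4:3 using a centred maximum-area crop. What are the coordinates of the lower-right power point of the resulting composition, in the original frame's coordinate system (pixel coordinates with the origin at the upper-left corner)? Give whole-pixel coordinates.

(1786, 1839)

2679/3008 < 4/3, so the 4:3 crop keeps the full width 2679 and trims height to 2679 × 3/4 = 2009.25 px.
Top offset = (3008 − 2009.25)/2 = 499.38 px; left offset = 0.
Lower-right is two-thirds across and two-thirds down within the crop:
x = 0.00 + 2 × 2679.00/3 ≈ 1786; y = 499.38 + 2 × 2009.25/3 ≈ 1839.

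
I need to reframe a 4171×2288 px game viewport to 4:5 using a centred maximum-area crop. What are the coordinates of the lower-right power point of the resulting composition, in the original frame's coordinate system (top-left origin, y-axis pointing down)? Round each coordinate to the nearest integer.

4171/2288 > 4/5, so the 4:5 crop keeps the full height 2288 and trims width to 2288 × 4/5 = 1830.40 px.
Left offset = (4171 − 1830.40)/2 = 1170.30 px; top offset = 0.
Lower-right is two-thirds across and two-thirds down within the crop:
x = 1170.30 + 2 × 1830.40/3 ≈ 2391; y = 0.00 + 2 × 2288.00/3 ≈ 1525.

(2391, 1525)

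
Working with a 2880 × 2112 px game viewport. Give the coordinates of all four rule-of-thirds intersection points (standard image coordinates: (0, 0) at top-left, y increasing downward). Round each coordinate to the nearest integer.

(960, 704), (1920, 704), (960, 1408), (1920, 1408)

One third of 2880 is 960; one third of 2112 is 704.
Vertical third lines at x = 960 and x = 1920; horizontal third lines at y = 704 and y = 1408.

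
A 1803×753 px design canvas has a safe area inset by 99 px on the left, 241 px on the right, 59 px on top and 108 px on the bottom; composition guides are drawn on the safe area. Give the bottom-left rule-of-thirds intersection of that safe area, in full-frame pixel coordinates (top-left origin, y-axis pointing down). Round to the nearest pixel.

x = 587 px, y = 450 px

Content width = 1803 − 99 − 241 = 1463 px; content height = 753 − 59 − 108 = 586 px.
Bottom-left is one-third across and two-thirds down within the safe area.
x = 99 + 1 × 1463/3 = 99 + 487.67 ≈ 587
y = 59 + 2 × 586/3 = 59 + 390.67 ≈ 450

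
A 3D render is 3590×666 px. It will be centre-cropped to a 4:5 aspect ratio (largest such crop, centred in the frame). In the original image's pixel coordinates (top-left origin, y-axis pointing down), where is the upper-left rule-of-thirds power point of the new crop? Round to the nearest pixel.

(1706, 222)

3590/666 > 4/5, so the 4:5 crop keeps the full height 666 and trims width to 666 × 4/5 = 532.80 px.
Left offset = (3590 − 532.80)/2 = 1528.60 px; top offset = 0.
Upper-left is one-third across and one-third down within the crop:
x = 1528.60 + 1 × 532.80/3 ≈ 1706; y = 0.00 + 1 × 666.00/3 ≈ 222.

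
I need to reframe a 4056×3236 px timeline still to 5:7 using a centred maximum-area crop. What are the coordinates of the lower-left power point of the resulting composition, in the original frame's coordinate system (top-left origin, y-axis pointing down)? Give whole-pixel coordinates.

x = 1643 px, y = 2157 px

4056/3236 > 5/7, so the 5:7 crop keeps the full height 3236 and trims width to 3236 × 5/7 = 2311.43 px.
Left offset = (4056 − 2311.43)/2 = 872.29 px; top offset = 0.
Lower-left is one-third across and two-thirds down within the crop:
x = 872.29 + 1 × 2311.43/3 ≈ 1643; y = 0.00 + 2 × 3236.00/3 ≈ 2157.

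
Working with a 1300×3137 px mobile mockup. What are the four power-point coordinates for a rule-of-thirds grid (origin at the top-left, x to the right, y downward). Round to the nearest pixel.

One third of 1300 is 433.33; one third of 3137 is 1045.67.
Vertical third lines at x = 433 and x = 867; horizontal third lines at y = 1046 and y = 2091.

(433, 1046), (867, 1046), (433, 2091), (867, 2091)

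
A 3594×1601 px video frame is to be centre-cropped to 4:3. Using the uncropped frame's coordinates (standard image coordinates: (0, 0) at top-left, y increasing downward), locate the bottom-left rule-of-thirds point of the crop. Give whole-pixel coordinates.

(1441, 1067)

3594/1601 > 4/3, so the 4:3 crop keeps the full height 1601 and trims width to 1601 × 4/3 = 2134.67 px.
Left offset = (3594 − 2134.67)/2 = 729.67 px; top offset = 0.
Bottom-left is one-third across and two-thirds down within the crop:
x = 729.67 + 1 × 2134.67/3 ≈ 1441; y = 0.00 + 2 × 1601.00/3 ≈ 1067.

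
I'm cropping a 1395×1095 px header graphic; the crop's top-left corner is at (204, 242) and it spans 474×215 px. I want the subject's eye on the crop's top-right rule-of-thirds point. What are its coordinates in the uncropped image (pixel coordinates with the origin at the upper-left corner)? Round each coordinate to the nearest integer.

One third of the crop width 474 is 158.00 px.
One third of the crop height 215 is 71.67 px.
The top-right point is two-thirds across and one-third down within the crop:
x = 204 + 2 × 158.00 ≈ 520; y = 242 + 1 × 71.67 ≈ 314.

(520, 314)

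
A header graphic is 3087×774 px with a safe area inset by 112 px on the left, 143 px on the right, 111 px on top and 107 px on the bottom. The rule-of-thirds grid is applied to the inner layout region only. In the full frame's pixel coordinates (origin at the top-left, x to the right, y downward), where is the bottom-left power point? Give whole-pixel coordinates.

Content width = 3087 − 112 − 143 = 2832 px; content height = 774 − 111 − 107 = 556 px.
Bottom-left is one-third across and two-thirds down within the inner layout region.
x = 112 + 1 × 2832/3 = 112 + 944.00 ≈ 1056
y = 111 + 2 × 556/3 = 111 + 370.67 ≈ 482

x = 1056 px, y = 482 px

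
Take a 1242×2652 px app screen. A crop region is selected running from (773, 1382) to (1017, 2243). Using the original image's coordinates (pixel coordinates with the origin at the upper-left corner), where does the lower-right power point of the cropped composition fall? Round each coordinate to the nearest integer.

x = 936 px, y = 1956 px

Crop width = 1017 − 773 = 244 px; one third is 81.33 px.
Crop height = 2243 − 1382 = 861 px; one third is 287.00 px.
The lower-right point is two-thirds across and two-thirds down within the crop:
x = 773 + 2 × 81.33 ≈ 936; y = 1382 + 2 × 287.00 ≈ 1956.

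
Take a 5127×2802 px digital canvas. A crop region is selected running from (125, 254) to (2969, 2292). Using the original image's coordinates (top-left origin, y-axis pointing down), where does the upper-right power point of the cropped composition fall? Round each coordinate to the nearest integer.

Crop width = 2969 − 125 = 2844 px; one third is 948.00 px.
Crop height = 2292 − 254 = 2038 px; one third is 679.33 px.
The upper-right point is two-thirds across and one-third down within the crop:
x = 125 + 2 × 948.00 ≈ 2021; y = 254 + 1 × 679.33 ≈ 933.

(2021, 933)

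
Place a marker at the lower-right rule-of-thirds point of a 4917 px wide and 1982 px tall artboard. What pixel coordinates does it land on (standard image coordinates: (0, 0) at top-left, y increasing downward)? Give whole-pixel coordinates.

x = 3278 px, y = 1321 px

The lower-right point sits two-thirds of the way across and two-thirds of the way down.
x = 2 × 4917/3 ≈ 3278; y = 2 × 1982/3 ≈ 1321.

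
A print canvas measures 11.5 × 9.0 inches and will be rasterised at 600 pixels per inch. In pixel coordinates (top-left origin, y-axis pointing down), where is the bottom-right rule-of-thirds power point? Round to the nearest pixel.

(4600, 3600)

In pixels the canvas is 11.5 × 600 = 6900 wide and 9.0 × 600 = 5400 tall.
The bottom-right point is two-thirds across and two-thirds down:
x = 2 × 6900/3 ≈ 4600; y = 2 × 5400/3 ≈ 3600.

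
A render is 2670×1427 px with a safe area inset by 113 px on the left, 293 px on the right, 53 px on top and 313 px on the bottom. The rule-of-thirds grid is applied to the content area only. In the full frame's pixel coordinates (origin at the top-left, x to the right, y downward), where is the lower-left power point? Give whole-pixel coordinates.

Content width = 2670 − 113 − 293 = 2264 px; content height = 1427 − 53 − 313 = 1061 px.
Lower-left is one-third across and two-thirds down within the content area.
x = 113 + 1 × 2264/3 = 113 + 754.67 ≈ 868
y = 53 + 2 × 1061/3 = 53 + 707.33 ≈ 760

(868, 760)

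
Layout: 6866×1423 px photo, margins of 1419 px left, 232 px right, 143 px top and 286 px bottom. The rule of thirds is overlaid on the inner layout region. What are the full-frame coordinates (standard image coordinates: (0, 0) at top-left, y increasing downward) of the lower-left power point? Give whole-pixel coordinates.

x = 3157 px, y = 806 px

Content width = 6866 − 1419 − 232 = 5215 px; content height = 1423 − 143 − 286 = 994 px.
Lower-left is one-third across and two-thirds down within the inner layout region.
x = 1419 + 1 × 5215/3 = 1419 + 1738.33 ≈ 3157
y = 143 + 2 × 994/3 = 143 + 662.67 ≈ 806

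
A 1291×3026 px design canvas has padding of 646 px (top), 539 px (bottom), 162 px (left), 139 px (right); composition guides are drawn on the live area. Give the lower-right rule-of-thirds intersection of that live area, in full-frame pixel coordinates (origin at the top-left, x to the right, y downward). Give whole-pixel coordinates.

(822, 1873)

Content width = 1291 − 162 − 139 = 990 px; content height = 3026 − 646 − 539 = 1841 px.
Lower-right is two-thirds across and two-thirds down within the live area.
x = 162 + 2 × 990/3 = 162 + 660.00 ≈ 822
y = 646 + 2 × 1841/3 = 646 + 1227.33 ≈ 1873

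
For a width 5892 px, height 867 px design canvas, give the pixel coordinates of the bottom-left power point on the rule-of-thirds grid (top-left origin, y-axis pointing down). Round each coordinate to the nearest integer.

The bottom-left point sits one-third of the way across and two-thirds of the way down.
x = 1 × 5892/3 ≈ 1964; y = 2 × 867/3 ≈ 578.

(1964, 578)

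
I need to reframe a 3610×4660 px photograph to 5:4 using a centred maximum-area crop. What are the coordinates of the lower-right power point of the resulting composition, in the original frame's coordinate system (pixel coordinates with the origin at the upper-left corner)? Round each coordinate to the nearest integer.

(2407, 2811)

3610/4660 < 5/4, so the 5:4 crop keeps the full width 3610 and trims height to 3610 × 4/5 = 2888.00 px.
Top offset = (4660 − 2888.00)/2 = 886.00 px; left offset = 0.
Lower-right is two-thirds across and two-thirds down within the crop:
x = 0.00 + 2 × 3610.00/3 ≈ 2407; y = 886.00 + 2 × 2888.00/3 ≈ 2811.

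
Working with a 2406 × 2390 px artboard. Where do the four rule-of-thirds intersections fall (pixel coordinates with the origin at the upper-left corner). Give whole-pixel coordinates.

(802, 797), (1604, 797), (802, 1593), (1604, 1593)

One third of 2406 is 802; one third of 2390 is 796.67.
Vertical third lines at x = 802 and x = 1604; horizontal third lines at y = 797 and y = 1593.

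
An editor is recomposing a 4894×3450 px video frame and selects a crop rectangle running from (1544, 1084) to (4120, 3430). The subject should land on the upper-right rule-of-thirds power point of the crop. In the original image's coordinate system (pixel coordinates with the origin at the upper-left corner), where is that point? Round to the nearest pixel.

(3261, 1866)

Crop width = 4120 − 1544 = 2576 px; one third is 858.67 px.
Crop height = 3430 − 1084 = 2346 px; one third is 782.00 px.
The upper-right point is two-thirds across and one-third down within the crop:
x = 1544 + 2 × 858.67 ≈ 3261; y = 1084 + 1 × 782.00 ≈ 1866.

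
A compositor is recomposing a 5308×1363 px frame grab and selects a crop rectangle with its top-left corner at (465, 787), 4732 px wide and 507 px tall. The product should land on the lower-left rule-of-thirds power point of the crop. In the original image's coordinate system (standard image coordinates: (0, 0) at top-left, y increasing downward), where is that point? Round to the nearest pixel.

(2042, 1125)

One third of the crop width 4732 is 1577.33 px.
One third of the crop height 507 is 169.00 px.
The lower-left point is one-third across and two-thirds down within the crop:
x = 465 + 1 × 1577.33 ≈ 2042; y = 787 + 2 × 169.00 ≈ 1125.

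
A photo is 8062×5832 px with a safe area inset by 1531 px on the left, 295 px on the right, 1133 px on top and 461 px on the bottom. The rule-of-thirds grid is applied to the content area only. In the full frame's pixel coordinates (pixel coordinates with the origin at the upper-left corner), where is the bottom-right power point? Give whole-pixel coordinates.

x = 5688 px, y = 3958 px

Content width = 8062 − 1531 − 295 = 6236 px; content height = 5832 − 1133 − 461 = 4238 px.
Bottom-right is two-thirds across and two-thirds down within the content area.
x = 1531 + 2 × 6236/3 = 1531 + 4157.33 ≈ 5688
y = 1133 + 2 × 4238/3 = 1133 + 2825.33 ≈ 3958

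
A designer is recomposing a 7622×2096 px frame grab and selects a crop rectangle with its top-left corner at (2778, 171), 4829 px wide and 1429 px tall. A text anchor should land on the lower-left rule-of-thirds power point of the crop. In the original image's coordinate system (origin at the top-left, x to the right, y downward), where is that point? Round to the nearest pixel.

One third of the crop width 4829 is 1609.67 px.
One third of the crop height 1429 is 476.33 px.
The lower-left point is one-third across and two-thirds down within the crop:
x = 2778 + 1 × 1609.67 ≈ 4388; y = 171 + 2 × 476.33 ≈ 1124.

(4388, 1124)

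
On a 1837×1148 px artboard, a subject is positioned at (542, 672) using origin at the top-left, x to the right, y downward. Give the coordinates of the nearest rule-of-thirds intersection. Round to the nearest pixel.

x = 612 px, y = 765 px

Third lines: x ∈ {612, 1225}, y ∈ {383, 765}.
542 is closer to x = 612; 672 is closer to y = 765.
So the nearest intersection is the lower-left power point.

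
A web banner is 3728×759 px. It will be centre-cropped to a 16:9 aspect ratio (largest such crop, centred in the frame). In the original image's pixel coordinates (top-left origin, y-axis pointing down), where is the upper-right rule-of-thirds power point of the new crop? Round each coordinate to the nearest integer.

3728/759 > 16/9, so the 16:9 crop keeps the full height 759 and trims width to 759 × 16/9 = 1349.33 px.
Left offset = (3728 − 1349.33)/2 = 1189.33 px; top offset = 0.
Upper-right is two-thirds across and one-third down within the crop:
x = 1189.33 + 2 × 1349.33/3 ≈ 2089; y = 0.00 + 1 × 759.00/3 ≈ 253.

x = 2089 px, y = 253 px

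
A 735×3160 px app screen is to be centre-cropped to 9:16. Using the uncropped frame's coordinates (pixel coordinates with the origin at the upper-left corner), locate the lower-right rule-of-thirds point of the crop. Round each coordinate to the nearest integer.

x = 490 px, y = 1798 px

735/3160 < 9/16, so the 9:16 crop keeps the full width 735 and trims height to 735 × 16/9 = 1306.67 px.
Top offset = (3160 − 1306.67)/2 = 926.67 px; left offset = 0.
Lower-right is two-thirds across and two-thirds down within the crop:
x = 0.00 + 2 × 735.00/3 ≈ 490; y = 926.67 + 2 × 1306.67/3 ≈ 1798.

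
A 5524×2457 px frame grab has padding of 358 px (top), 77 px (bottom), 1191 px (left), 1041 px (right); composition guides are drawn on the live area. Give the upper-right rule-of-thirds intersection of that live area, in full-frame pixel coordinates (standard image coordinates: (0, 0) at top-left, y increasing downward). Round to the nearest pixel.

x = 3386 px, y = 1032 px

Content width = 5524 − 1191 − 1041 = 3292 px; content height = 2457 − 358 − 77 = 2022 px.
Upper-right is two-thirds across and one-third down within the live area.
x = 1191 + 2 × 3292/3 = 1191 + 2194.67 ≈ 3386
y = 358 + 1 × 2022/3 = 358 + 674.00 ≈ 1032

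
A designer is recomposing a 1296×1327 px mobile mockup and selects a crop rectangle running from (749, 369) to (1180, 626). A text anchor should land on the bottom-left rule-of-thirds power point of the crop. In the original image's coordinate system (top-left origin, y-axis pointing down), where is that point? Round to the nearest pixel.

Crop width = 1180 − 749 = 431 px; one third is 143.67 px.
Crop height = 626 − 369 = 257 px; one third is 85.67 px.
The bottom-left point is one-third across and two-thirds down within the crop:
x = 749 + 1 × 143.67 ≈ 893; y = 369 + 2 × 85.67 ≈ 540.

(893, 540)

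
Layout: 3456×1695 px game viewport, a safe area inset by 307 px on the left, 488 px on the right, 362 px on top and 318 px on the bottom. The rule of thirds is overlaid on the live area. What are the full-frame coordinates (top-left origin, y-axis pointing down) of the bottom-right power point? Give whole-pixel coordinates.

(2081, 1039)

Content width = 3456 − 307 − 488 = 2661 px; content height = 1695 − 362 − 318 = 1015 px.
Bottom-right is two-thirds across and two-thirds down within the live area.
x = 307 + 2 × 2661/3 = 307 + 1774.00 ≈ 2081
y = 362 + 2 × 1015/3 = 362 + 676.67 ≈ 1039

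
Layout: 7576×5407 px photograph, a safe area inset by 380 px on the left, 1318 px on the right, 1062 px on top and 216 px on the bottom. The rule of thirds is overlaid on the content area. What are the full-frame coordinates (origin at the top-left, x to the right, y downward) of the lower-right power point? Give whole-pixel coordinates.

(4299, 3815)

Content width = 7576 − 380 − 1318 = 5878 px; content height = 5407 − 1062 − 216 = 4129 px.
Lower-right is two-thirds across and two-thirds down within the content area.
x = 380 + 2 × 5878/3 = 380 + 3918.67 ≈ 4299
y = 1062 + 2 × 4129/3 = 1062 + 2752.67 ≈ 3815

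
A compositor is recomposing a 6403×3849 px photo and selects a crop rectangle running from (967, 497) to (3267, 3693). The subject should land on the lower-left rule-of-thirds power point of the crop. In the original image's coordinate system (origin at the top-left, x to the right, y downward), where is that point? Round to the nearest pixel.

Crop width = 3267 − 967 = 2300 px; one third is 766.67 px.
Crop height = 3693 − 497 = 3196 px; one third is 1065.33 px.
The lower-left point is one-third across and two-thirds down within the crop:
x = 967 + 1 × 766.67 ≈ 1734; y = 497 + 2 × 1065.33 ≈ 2628.

(1734, 2628)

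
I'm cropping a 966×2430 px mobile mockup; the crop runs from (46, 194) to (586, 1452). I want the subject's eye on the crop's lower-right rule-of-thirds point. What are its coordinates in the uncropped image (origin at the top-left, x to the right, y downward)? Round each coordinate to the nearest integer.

Crop width = 586 − 46 = 540 px; one third is 180.00 px.
Crop height = 1452 − 194 = 1258 px; one third is 419.33 px.
The lower-right point is two-thirds across and two-thirds down within the crop:
x = 46 + 2 × 180.00 ≈ 406; y = 194 + 2 × 419.33 ≈ 1033.

(406, 1033)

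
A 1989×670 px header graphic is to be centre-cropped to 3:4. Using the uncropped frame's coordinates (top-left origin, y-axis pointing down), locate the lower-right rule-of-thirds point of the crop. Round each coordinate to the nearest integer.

1989/670 > 3/4, so the 3:4 crop keeps the full height 670 and trims width to 670 × 3/4 = 502.50 px.
Left offset = (1989 − 502.50)/2 = 743.25 px; top offset = 0.
Lower-right is two-thirds across and two-thirds down within the crop:
x = 743.25 + 2 × 502.50/3 ≈ 1078; y = 0.00 + 2 × 670.00/3 ≈ 447.

(1078, 447)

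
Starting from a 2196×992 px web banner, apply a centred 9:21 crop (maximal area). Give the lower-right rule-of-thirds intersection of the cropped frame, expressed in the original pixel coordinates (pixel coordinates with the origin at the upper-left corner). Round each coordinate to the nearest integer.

2196/992 > 9/21, so the 9:21 crop keeps the full height 992 and trims width to 992 × 9/21 = 425.14 px.
Left offset = (2196 − 425.14)/2 = 885.43 px; top offset = 0.
Lower-right is two-thirds across and two-thirds down within the crop:
x = 885.43 + 2 × 425.14/3 ≈ 1169; y = 0.00 + 2 × 992.00/3 ≈ 661.

(1169, 661)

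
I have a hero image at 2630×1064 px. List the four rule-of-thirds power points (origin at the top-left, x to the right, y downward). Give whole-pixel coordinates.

One third of 2630 is 876.67; one third of 1064 is 354.67.
Vertical third lines at x = 877 and x = 1753; horizontal third lines at y = 355 and y = 709.

(877, 355), (1753, 355), (877, 709), (1753, 709)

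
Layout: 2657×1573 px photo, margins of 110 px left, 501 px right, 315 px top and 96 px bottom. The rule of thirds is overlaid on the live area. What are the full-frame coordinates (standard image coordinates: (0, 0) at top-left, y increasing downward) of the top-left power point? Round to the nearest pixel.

Content width = 2657 − 110 − 501 = 2046 px; content height = 1573 − 315 − 96 = 1162 px.
Top-left is one-third across and one-third down within the live area.
x = 110 + 1 × 2046/3 = 110 + 682.00 ≈ 792
y = 315 + 1 × 1162/3 = 315 + 387.33 ≈ 702

x = 792 px, y = 702 px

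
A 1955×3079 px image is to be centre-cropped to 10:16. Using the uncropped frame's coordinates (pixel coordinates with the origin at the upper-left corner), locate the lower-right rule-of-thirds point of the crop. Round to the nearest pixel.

1955/3079 > 10/16, so the 10:16 crop keeps the full height 3079 and trims width to 3079 × 10/16 = 1924.38 px.
Left offset = (1955 − 1924.38)/2 = 15.31 px; top offset = 0.
Lower-right is two-thirds across and two-thirds down within the crop:
x = 15.31 + 2 × 1924.38/3 ≈ 1298; y = 0.00 + 2 × 3079.00/3 ≈ 2053.

x = 1298 px, y = 2053 px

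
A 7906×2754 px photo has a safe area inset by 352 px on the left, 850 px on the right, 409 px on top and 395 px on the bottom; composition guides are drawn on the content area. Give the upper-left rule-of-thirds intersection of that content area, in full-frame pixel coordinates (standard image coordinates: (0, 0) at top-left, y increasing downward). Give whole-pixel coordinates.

(2587, 1059)

Content width = 7906 − 352 − 850 = 6704 px; content height = 2754 − 409 − 395 = 1950 px.
Upper-left is one-third across and one-third down within the content area.
x = 352 + 1 × 6704/3 = 352 + 2234.67 ≈ 2587
y = 409 + 1 × 1950/3 = 409 + 650.00 ≈ 1059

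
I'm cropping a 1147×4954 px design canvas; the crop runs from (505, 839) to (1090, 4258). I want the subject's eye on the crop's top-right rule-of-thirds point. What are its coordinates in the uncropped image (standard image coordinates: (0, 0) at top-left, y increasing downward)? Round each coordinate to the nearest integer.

x = 895 px, y = 1979 px

Crop width = 1090 − 505 = 585 px; one third is 195.00 px.
Crop height = 4258 − 839 = 3419 px; one third is 1139.67 px.
The top-right point is two-thirds across and one-third down within the crop:
x = 505 + 2 × 195.00 ≈ 895; y = 839 + 1 × 1139.67 ≈ 1979.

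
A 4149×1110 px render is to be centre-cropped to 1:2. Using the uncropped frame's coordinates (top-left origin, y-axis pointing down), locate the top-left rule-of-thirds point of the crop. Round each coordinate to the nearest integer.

4149/1110 > 1/2, so the 1:2 crop keeps the full height 1110 and trims width to 1110 × 1/2 = 555.00 px.
Left offset = (4149 − 555.00)/2 = 1797.00 px; top offset = 0.
Top-left is one-third across and one-third down within the crop:
x = 1797.00 + 1 × 555.00/3 ≈ 1982; y = 0.00 + 1 × 1110.00/3 ≈ 370.

(1982, 370)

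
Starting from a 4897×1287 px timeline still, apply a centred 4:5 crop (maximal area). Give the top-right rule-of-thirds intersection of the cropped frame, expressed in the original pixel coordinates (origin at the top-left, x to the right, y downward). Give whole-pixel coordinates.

4897/1287 > 4/5, so the 4:5 crop keeps the full height 1287 and trims width to 1287 × 4/5 = 1029.60 px.
Left offset = (4897 − 1029.60)/2 = 1933.70 px; top offset = 0.
Top-right is two-thirds across and one-third down within the crop:
x = 1933.70 + 2 × 1029.60/3 ≈ 2620; y = 0.00 + 1 × 1287.00/3 ≈ 429.

(2620, 429)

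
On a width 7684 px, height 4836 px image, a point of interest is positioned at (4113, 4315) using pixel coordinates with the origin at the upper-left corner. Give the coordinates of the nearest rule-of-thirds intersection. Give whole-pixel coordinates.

(5123, 3224)

Third lines: x ∈ {2561, 5123}, y ∈ {1612, 3224}.
4113 is closer to x = 5123; 4315 is closer to y = 3224.
So the nearest intersection is the lower-right power point.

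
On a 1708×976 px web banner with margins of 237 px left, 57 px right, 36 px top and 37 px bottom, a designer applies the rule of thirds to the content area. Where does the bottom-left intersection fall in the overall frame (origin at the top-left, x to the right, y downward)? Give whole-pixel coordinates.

Content width = 1708 − 237 − 57 = 1414 px; content height = 976 − 36 − 37 = 903 px.
Bottom-left is one-third across and two-thirds down within the content area.
x = 237 + 1 × 1414/3 = 237 + 471.33 ≈ 708
y = 36 + 2 × 903/3 = 36 + 602.00 ≈ 638

x = 708 px, y = 638 px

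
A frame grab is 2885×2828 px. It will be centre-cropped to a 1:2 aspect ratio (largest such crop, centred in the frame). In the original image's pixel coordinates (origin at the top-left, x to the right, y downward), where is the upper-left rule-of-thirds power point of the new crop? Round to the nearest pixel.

(1207, 943)

2885/2828 > 1/2, so the 1:2 crop keeps the full height 2828 and trims width to 2828 × 1/2 = 1414.00 px.
Left offset = (2885 − 1414.00)/2 = 735.50 px; top offset = 0.
Upper-left is one-third across and one-third down within the crop:
x = 735.50 + 1 × 1414.00/3 ≈ 1207; y = 0.00 + 1 × 2828.00/3 ≈ 943.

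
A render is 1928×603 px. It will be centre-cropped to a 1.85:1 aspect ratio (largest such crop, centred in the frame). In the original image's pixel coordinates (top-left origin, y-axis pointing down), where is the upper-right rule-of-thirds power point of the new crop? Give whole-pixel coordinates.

1928/603 > 1.85/1, so the 1.85:1 crop keeps the full height 603 and trims width to 603 × 1.85/1 = 1115.55 px.
Left offset = (1928 − 1115.55)/2 = 406.23 px; top offset = 0.
Upper-right is two-thirds across and one-third down within the crop:
x = 406.23 + 2 × 1115.55/3 ≈ 1150; y = 0.00 + 1 × 603.00/3 ≈ 201.

(1150, 201)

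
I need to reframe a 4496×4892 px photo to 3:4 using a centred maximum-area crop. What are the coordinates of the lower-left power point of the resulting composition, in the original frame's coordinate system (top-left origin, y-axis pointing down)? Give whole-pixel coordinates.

4496/4892 > 3/4, so the 3:4 crop keeps the full height 4892 and trims width to 4892 × 3/4 = 3669.00 px.
Left offset = (4496 − 3669.00)/2 = 413.50 px; top offset = 0.
Lower-left is one-third across and two-thirds down within the crop:
x = 413.50 + 1 × 3669.00/3 ≈ 1637; y = 0.00 + 2 × 4892.00/3 ≈ 3261.

(1637, 3261)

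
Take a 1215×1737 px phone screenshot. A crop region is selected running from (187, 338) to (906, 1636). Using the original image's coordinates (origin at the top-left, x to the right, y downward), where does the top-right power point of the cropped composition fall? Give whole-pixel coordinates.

x = 666 px, y = 771 px

Crop width = 906 − 187 = 719 px; one third is 239.67 px.
Crop height = 1636 − 338 = 1298 px; one third is 432.67 px.
The top-right point is two-thirds across and one-third down within the crop:
x = 187 + 2 × 239.67 ≈ 666; y = 338 + 1 × 432.67 ≈ 771.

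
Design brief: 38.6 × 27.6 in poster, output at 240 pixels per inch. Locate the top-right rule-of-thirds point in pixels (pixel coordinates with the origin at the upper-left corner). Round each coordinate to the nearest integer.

x = 6176 px, y = 2208 px

In pixels the canvas is 38.6 × 240 = 9264 wide and 27.6 × 240 = 6624 tall.
The top-right point is two-thirds across and one-third down:
x = 2 × 9264/3 ≈ 6176; y = 1 × 6624/3 ≈ 2208.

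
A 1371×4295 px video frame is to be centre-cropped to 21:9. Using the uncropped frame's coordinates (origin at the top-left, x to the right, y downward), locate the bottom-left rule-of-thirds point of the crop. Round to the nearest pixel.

1371/4295 < 21/9, so the 21:9 crop keeps the full width 1371 and trims height to 1371 × 9/21 = 587.57 px.
Top offset = (4295 − 587.57)/2 = 1853.71 px; left offset = 0.
Bottom-left is one-third across and two-thirds down within the crop:
x = 0.00 + 1 × 1371.00/3 ≈ 457; y = 1853.71 + 2 × 587.57/3 ≈ 2245.

(457, 2245)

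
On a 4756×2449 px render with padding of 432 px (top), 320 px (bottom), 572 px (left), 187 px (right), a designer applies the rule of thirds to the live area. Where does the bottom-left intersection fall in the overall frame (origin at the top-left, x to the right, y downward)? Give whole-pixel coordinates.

(1904, 1563)

Content width = 4756 − 572 − 187 = 3997 px; content height = 2449 − 432 − 320 = 1697 px.
Bottom-left is one-third across and two-thirds down within the live area.
x = 572 + 1 × 3997/3 = 572 + 1332.33 ≈ 1904
y = 432 + 2 × 1697/3 = 432 + 1131.33 ≈ 1563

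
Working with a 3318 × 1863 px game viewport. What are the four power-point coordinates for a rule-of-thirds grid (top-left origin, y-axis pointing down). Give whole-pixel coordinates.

(1106, 621), (2212, 621), (1106, 1242), (2212, 1242)

One third of 3318 is 1106; one third of 1863 is 621.
Vertical third lines at x = 1106 and x = 2212; horizontal third lines at y = 621 and y = 1242.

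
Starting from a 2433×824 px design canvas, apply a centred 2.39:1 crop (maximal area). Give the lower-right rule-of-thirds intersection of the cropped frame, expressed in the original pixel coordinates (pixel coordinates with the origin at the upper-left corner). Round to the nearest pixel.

2433/824 > 2.39/1, so the 2.39:1 crop keeps the full height 824 and trims width to 824 × 2.39/1 = 1969.36 px.
Left offset = (2433 − 1969.36)/2 = 231.82 px; top offset = 0.
Lower-right is two-thirds across and two-thirds down within the crop:
x = 231.82 + 2 × 1969.36/3 ≈ 1545; y = 0.00 + 2 × 824.00/3 ≈ 549.

(1545, 549)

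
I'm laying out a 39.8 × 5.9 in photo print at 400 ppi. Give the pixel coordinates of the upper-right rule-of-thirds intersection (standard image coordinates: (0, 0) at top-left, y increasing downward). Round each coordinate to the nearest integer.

In pixels the canvas is 39.8 × 400 = 15920 wide and 5.9 × 400 = 2360 tall.
The upper-right point is two-thirds across and one-third down:
x = 2 × 15920/3 ≈ 10613; y = 1 × 2360/3 ≈ 787.

x = 10613 px, y = 787 px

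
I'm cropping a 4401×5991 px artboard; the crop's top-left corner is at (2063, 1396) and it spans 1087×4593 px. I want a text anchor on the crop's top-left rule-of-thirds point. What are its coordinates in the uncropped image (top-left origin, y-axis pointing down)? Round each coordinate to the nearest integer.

x = 2425 px, y = 2927 px

One third of the crop width 1087 is 362.33 px.
One third of the crop height 4593 is 1531.00 px.
The top-left point is one-third across and one-third down within the crop:
x = 2063 + 1 × 362.33 ≈ 2425; y = 1396 + 1 × 1531.00 ≈ 2927.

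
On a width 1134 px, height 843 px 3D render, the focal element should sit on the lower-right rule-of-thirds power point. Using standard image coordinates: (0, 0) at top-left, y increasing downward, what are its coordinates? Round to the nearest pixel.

(756, 562)

The lower-right point sits two-thirds of the way across and two-thirds of the way down.
x = 2 × 1134/3 ≈ 756; y = 2 × 843/3 ≈ 562.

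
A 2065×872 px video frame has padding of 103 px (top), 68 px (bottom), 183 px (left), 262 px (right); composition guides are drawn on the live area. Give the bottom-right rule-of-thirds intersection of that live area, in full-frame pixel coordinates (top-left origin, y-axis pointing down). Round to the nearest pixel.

x = 1263 px, y = 570 px

Content width = 2065 − 183 − 262 = 1620 px; content height = 872 − 103 − 68 = 701 px.
Bottom-right is two-thirds across and two-thirds down within the live area.
x = 183 + 2 × 1620/3 = 183 + 1080.00 ≈ 1263
y = 103 + 2 × 701/3 = 103 + 467.33 ≈ 570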